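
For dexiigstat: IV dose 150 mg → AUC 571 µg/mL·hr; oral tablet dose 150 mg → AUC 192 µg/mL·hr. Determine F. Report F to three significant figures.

F = 0.336

F = (AUC_ev / D_ev) / (AUC_iv / D_iv)
  = (192/150) / (571/150)
  = 1.28 / 3.80667 = 0.3363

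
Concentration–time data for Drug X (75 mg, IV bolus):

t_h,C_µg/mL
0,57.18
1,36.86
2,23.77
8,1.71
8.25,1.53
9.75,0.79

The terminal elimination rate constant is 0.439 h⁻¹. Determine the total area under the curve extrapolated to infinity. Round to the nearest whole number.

AUC = 158 µg/mL·h

Trapezoidal AUC_0→9.75:
  [0→1]: (57.18+36.86)/2 × 1 = 47.02
  [1→2]: (36.86+23.77)/2 × 1 = 30.315
  [2→8]: (23.77+1.71)/2 × 6 = 76.44
  [8→8.25]: (1.71+1.53)/2 × 0.25 = 0.405
  [8.25→9.75]: (1.53+0.79)/2 × 1.5 = 1.74
  Sum = 155.92 µg/mL·h
Extrapolated tail: C_last / k_e = 0.79 / 0.439 = 1.800
AUC_0→∞ = 155.92 + 1.800 = 157.72 µg/mL·h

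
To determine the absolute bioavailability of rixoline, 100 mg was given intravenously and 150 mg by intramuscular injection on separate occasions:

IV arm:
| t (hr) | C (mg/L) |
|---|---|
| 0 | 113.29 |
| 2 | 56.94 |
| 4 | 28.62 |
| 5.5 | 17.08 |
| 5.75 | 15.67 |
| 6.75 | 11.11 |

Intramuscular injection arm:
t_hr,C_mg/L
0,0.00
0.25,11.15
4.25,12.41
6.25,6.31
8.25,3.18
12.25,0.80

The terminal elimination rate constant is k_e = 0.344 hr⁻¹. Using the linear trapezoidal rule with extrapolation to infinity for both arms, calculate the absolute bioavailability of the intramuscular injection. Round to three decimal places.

Trapezoidal AUC_0→6.75 (IV):
  [0→2]: (113.29+56.94)/2 × 2 = 170.23
  [2→4]: (56.94+28.62)/2 × 2 = 85.56
  [4→5.5]: (28.62+17.08)/2 × 1.5 = 34.275
  [5.5→5.75]: (17.08+15.67)/2 × 0.25 = 4.09375
  [5.75→6.75]: (15.67+11.11)/2 × 1 = 13.39
  Sum = 307.54875 mg/L·hr
IV tail: 11.11/0.344 = 32.297; AUC_iv,0→∞ = 307.54875 + 32.297 = 339.84575 mg/L·hr
Trapezoidal AUC_0→12.25 (intramuscular injection):
  [0→0.25]: (0.00+11.15)/2 × 0.25 = 1.39375
  [0.25→4.25]: (11.15+12.41)/2 × 4 = 47.12
  [4.25→6.25]: (12.41+6.31)/2 × 2 = 18.72
  [6.25→8.25]: (6.31+3.18)/2 × 2 = 9.49
  [8.25→12.25]: (3.18+0.80)/2 × 4 = 7.96
  Sum = 84.68375 mg/L·hr
intramuscular injection tail: 0.80/0.344 = 2.326; AUC_ev,0→∞ = 84.68375 + 2.326 = 87.00975 mg/L·hr
F = (AUC_ev/D_ev)/(AUC_iv/D_iv) = (87.00975/150)/(339.84575/100) = 0.580065/3.3984575 = 0.1707

F = 0.171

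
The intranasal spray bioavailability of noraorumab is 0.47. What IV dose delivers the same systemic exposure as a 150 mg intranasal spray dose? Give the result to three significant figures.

D_iv = 70.5 mg

Systemic exposure from an extravascular dose = F × D_ev, so the equivalent IV dose is F × D_ev.
D_iv = F × D_ev = 0.47 × 150 = 70.5 mg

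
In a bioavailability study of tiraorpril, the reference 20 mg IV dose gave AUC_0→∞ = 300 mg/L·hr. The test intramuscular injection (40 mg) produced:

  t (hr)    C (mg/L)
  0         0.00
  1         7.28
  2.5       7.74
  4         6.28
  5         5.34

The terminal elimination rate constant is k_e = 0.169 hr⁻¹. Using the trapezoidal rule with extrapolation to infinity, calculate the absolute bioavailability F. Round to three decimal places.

F = 0.105

Trapezoidal AUC_0→5 (intramuscular injection):
  [0→1]: (0.00+7.28)/2 × 1 = 3.64
  [1→2.5]: (7.28+7.74)/2 × 1.5 = 11.265
  [2.5→4]: (7.74+6.28)/2 × 1.5 = 10.515
  [4→5]: (6.28+5.34)/2 × 1 = 5.81
  Sum = 31.23 mg/L·hr
Tail: C_last/k_e = 5.34/0.169 = 31.598
AUC_0→∞ (intramuscular injection) = 31.23 + 31.598 = 62.828 mg/L·hr
F = (AUC_ev/D_ev)/(AUC_iv/D_iv) = (62.828/40)/(300/20) = 1.5707/15 = 0.1047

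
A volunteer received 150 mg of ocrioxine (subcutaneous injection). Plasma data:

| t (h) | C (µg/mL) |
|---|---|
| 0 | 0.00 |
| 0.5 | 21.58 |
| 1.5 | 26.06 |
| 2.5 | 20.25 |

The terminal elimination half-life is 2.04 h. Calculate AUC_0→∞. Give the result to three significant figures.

Trapezoidal AUC_0→2.5:
  [0→0.5]: (0.00+21.58)/2 × 0.5 = 5.395
  [0.5→1.5]: (21.58+26.06)/2 × 1 = 23.82
  [1.5→2.5]: (26.06+20.25)/2 × 1 = 23.155
  Sum = 52.37 µg/mL·h
k_e = ln2 / t½ = 0.693147 / 2.04 = 0.3398 h^-1
Extrapolated tail: C_last / k_e = 20.25 / 0.3398 = 59.594
AUC_0→∞ = 52.37 + 59.594 = 111.964 µg/mL·h

AUC = 112 µg/mL·h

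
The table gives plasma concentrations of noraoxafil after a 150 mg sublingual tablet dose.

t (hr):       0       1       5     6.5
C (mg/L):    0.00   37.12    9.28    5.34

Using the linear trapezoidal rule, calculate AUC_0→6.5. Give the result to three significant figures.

Trapezoidal AUC_0→6.5:
  [0→1]: (0.00+37.12)/2 × 1 = 18.56
  [1→5]: (37.12+9.28)/2 × 4 = 92.8
  [5→6.5]: (9.28+5.34)/2 × 1.5 = 10.965
  Sum = 122.325 mg/L·hr

AUC = 122 mg/L·hr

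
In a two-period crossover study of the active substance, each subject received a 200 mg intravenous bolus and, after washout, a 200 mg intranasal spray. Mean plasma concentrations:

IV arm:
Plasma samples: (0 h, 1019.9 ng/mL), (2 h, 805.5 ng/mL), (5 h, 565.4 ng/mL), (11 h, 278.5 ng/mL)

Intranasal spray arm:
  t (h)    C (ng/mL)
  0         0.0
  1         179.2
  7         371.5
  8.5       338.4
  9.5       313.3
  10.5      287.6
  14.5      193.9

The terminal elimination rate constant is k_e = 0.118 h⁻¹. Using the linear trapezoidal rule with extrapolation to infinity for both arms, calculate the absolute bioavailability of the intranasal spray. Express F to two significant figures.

F = 0.63

Trapezoidal AUC_0→11 (IV):
  [0→2]: (1019.9+805.5)/2 × 2 = 1825.4
  [2→5]: (805.5+565.4)/2 × 3 = 2056.35
  [5→11]: (565.4+278.5)/2 × 6 = 2531.7
  Sum = 6413.45 ng/mL·h
IV tail: 278.5/0.118 = 2360.169; AUC_iv,0→∞ = 6413.45 + 2360.169 = 8773.619 ng/mL·h
Trapezoidal AUC_0→14.5 (intranasal spray):
  [0→1]: (0.0+179.2)/2 × 1 = 89.6
  [1→7]: (179.2+371.5)/2 × 6 = 1652.1
  [7→8.5]: (371.5+338.4)/2 × 1.5 = 532.425
  [8.5→9.5]: (338.4+313.3)/2 × 1 = 325.85
  [9.5→10.5]: (313.3+287.6)/2 × 1 = 300.45
  [10.5→14.5]: (287.6+193.9)/2 × 4 = 963.0
  Sum = 3863.425 ng/mL·h
intranasal spray tail: 193.9/0.118 = 1643.220; AUC_ev,0→∞ = 3863.425 + 1643.220 = 5506.645 ng/mL·h
F = (AUC_ev/D_ev)/(AUC_iv/D_iv) = (5506.645/200)/(8773.619/200) = 27.533225/43.868095 = 0.6276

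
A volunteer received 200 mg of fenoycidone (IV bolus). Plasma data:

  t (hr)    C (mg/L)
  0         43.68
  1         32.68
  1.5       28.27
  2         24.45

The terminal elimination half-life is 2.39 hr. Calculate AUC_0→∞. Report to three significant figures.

Trapezoidal AUC_0→2:
  [0→1]: (43.68+32.68)/2 × 1 = 38.18
  [1→1.5]: (32.68+28.27)/2 × 0.5 = 15.2375
  [1.5→2]: (28.27+24.45)/2 × 0.5 = 13.18
  Sum = 66.5975 mg/L·hr
k_e = ln2 / t½ = 0.693147 / 2.39 = 0.2900 hr^-1
Extrapolated tail: C_last / k_e = 24.45 / 0.29 = 84.310
AUC_0→∞ = 66.5975 + 84.310 = 150.9075 mg/L·hr

AUC = 151 mg/L·hr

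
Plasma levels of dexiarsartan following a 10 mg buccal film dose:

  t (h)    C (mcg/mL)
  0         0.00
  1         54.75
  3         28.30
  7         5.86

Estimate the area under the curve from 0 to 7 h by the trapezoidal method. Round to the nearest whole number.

AUC = 179 mcg/mL·h

Trapezoidal AUC_0→7:
  [0→1]: (0.00+54.75)/2 × 1 = 27.375
  [1→3]: (54.75+28.30)/2 × 2 = 83.05
  [3→7]: (28.30+5.86)/2 × 4 = 68.32
  Sum = 178.745 mcg/mL·h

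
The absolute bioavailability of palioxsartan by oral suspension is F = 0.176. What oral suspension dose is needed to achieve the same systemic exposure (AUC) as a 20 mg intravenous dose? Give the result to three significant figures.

For equal systemic exposure: F × D_ev = D_iv
D_ev = D_iv / F = 20 / 0.176 = 113.636 mg

D_oral = 114 mg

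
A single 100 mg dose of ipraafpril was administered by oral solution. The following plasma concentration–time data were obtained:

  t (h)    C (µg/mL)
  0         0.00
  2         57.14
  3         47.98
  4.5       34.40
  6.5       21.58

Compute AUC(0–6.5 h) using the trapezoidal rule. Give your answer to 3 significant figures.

Trapezoidal AUC_0→6.5:
  [0→2]: (0.00+57.14)/2 × 2 = 57.14
  [2→3]: (57.14+47.98)/2 × 1 = 52.56
  [3→4.5]: (47.98+34.40)/2 × 1.5 = 61.785
  [4.5→6.5]: (34.40+21.58)/2 × 2 = 55.98
  Sum = 227.465 µg/mL·h

AUC = 227 µg/mL·h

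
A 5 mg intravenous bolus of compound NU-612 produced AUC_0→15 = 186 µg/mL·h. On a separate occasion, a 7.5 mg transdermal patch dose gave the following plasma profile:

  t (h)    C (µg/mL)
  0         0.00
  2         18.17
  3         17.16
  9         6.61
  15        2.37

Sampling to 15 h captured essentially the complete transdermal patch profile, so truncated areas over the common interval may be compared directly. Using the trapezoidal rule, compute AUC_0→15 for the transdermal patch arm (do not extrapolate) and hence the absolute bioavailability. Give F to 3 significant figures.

Trapezoidal AUC_0→15 (transdermal patch):
  [0→2]: (0.00+18.17)/2 × 2 = 18.17
  [2→3]: (18.17+17.16)/2 × 1 = 17.665
  [3→9]: (17.16+6.61)/2 × 6 = 71.31
  [9→15]: (6.61+2.37)/2 × 6 = 26.94
  Sum = 134.085 µg/mL·h
F = (AUC_ev/D_ev)/(AUC_iv/D_iv) = (134.085/7.5)/(186/5) = 17.878/37.2 = 0.4806

F = 0.481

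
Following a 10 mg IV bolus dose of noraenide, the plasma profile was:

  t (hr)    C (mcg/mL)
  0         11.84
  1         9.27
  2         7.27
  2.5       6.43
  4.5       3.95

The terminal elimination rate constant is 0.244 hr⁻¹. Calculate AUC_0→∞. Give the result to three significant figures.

Trapezoidal AUC_0→4.5:
  [0→1]: (11.84+9.27)/2 × 1 = 10.555
  [1→2]: (9.27+7.27)/2 × 1 = 8.27
  [2→2.5]: (7.27+6.43)/2 × 0.5 = 3.425
  [2.5→4.5]: (6.43+3.95)/2 × 2 = 10.38
  Sum = 32.63 mcg/mL·hr
Extrapolated tail: C_last / k_e = 3.95 / 0.244 = 16.189
AUC_0→∞ = 32.63 + 16.189 = 48.819 mcg/mL·hr

AUC = 48.8 mcg/mL·hr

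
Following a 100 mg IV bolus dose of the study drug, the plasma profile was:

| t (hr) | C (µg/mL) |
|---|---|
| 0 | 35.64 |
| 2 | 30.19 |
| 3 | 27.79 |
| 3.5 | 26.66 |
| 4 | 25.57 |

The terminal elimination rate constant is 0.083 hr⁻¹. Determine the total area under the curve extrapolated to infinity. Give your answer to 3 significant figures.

Trapezoidal AUC_0→4:
  [0→2]: (35.64+30.19)/2 × 2 = 65.83
  [2→3]: (30.19+27.79)/2 × 1 = 28.99
  [3→3.5]: (27.79+26.66)/2 × 0.5 = 13.6125
  [3.5→4]: (26.66+25.57)/2 × 0.5 = 13.0575
  Sum = 121.49 µg/mL·hr
Extrapolated tail: C_last / k_e = 25.57 / 0.083 = 308.072
AUC_0→∞ = 121.49 + 308.072 = 429.562 µg/mL·hr

AUC = 430 µg/mL·hr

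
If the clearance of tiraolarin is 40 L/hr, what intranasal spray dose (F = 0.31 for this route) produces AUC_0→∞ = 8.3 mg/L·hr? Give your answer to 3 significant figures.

Dose = CL × AUC_0→∞ / F
     = 40 × 8.3 / 0.31 = 1070.97 mg

Dose = 1070 mg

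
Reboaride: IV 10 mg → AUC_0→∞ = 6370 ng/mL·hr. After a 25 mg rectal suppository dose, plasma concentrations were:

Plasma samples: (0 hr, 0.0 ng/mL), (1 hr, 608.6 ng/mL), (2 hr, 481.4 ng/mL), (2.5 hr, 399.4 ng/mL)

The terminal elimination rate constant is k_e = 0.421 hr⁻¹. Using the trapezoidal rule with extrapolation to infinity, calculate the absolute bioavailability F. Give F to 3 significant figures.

F = 0.127

Trapezoidal AUC_0→2.5 (rectal suppository):
  [0→1]: (0.0+608.6)/2 × 1 = 304.3
  [1→2]: (608.6+481.4)/2 × 1 = 545.0
  [2→2.5]: (481.4+399.4)/2 × 0.5 = 220.2
  Sum = 1069.5 ng/mL·hr
Tail: C_last/k_e = 399.4/0.421 = 948.694
AUC_0→∞ (rectal suppository) = 1069.5 + 948.694 = 2018.194 ng/mL·hr
F = (AUC_ev/D_ev)/(AUC_iv/D_iv) = (2018.194/25)/(6370/10) = 80.72776/637 = 0.1267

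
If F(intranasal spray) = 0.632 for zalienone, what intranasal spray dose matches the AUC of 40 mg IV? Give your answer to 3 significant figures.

D_intranasal = 63.3 mg

For equal systemic exposure: F × D_ev = D_iv
D_ev = D_iv / F = 40 / 0.632 = 63.2911 mg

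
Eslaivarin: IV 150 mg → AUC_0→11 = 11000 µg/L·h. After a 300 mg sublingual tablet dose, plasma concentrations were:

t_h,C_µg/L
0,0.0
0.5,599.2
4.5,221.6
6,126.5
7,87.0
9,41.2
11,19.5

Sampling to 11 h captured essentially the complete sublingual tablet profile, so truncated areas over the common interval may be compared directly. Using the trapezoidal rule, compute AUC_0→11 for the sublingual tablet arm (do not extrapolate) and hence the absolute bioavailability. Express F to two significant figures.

F = 0.11

Trapezoidal AUC_0→11 (sublingual tablet):
  [0→0.5]: (0.0+599.2)/2 × 0.5 = 149.8
  [0.5→4.5]: (599.2+221.6)/2 × 4 = 1641.6
  [4.5→6]: (221.6+126.5)/2 × 1.5 = 261.075
  [6→7]: (126.5+87.0)/2 × 1 = 106.75
  [7→9]: (87.0+41.2)/2 × 2 = 128.2
  [9→11]: (41.2+19.5)/2 × 2 = 60.7
  Sum = 2348.125 µg/L·h
F = (AUC_ev/D_ev)/(AUC_iv/D_iv) = (2348.125/300)/(11000/150) = 7.82708/73.3333 = 0.1067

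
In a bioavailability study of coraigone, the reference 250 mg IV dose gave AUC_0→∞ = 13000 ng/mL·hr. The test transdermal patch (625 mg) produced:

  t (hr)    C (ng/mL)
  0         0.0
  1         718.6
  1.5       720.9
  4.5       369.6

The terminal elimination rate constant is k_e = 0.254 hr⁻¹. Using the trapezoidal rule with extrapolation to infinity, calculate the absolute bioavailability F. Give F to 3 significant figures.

Trapezoidal AUC_0→4.5 (transdermal patch):
  [0→1]: (0.0+718.6)/2 × 1 = 359.3
  [1→1.5]: (718.6+720.9)/2 × 0.5 = 359.875
  [1.5→4.5]: (720.9+369.6)/2 × 3 = 1635.75
  Sum = 2354.925 ng/mL·hr
Tail: C_last/k_e = 369.6/0.254 = 1455.118
AUC_0→∞ (transdermal patch) = 2354.925 + 1455.118 = 3810.043 ng/mL·hr
F = (AUC_ev/D_ev)/(AUC_iv/D_iv) = (3810.043/625)/(13000/250) = 6.0960688/52 = 0.1172

F = 0.117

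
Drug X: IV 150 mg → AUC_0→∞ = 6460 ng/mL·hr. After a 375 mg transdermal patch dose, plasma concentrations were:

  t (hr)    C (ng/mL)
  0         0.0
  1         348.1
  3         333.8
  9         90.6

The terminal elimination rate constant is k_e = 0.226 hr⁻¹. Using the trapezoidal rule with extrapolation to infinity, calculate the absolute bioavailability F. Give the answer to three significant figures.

F = 0.157

Trapezoidal AUC_0→9 (transdermal patch):
  [0→1]: (0.0+348.1)/2 × 1 = 174.05
  [1→3]: (348.1+333.8)/2 × 2 = 681.9
  [3→9]: (333.8+90.6)/2 × 6 = 1273.2
  Sum = 2129.15 ng/mL·hr
Tail: C_last/k_e = 90.6/0.226 = 400.885
AUC_0→∞ (transdermal patch) = 2129.15 + 400.885 = 2530.035 ng/mL·hr
F = (AUC_ev/D_ev)/(AUC_iv/D_iv) = (2530.035/375)/(6460/150) = 6.74676/43.0667 = 0.1567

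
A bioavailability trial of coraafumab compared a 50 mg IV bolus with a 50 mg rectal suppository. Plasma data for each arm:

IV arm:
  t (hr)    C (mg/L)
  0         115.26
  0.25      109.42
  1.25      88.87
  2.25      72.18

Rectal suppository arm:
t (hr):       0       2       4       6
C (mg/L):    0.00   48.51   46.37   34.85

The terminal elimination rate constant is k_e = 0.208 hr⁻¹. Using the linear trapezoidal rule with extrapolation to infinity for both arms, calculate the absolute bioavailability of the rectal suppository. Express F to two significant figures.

Trapezoidal AUC_0→2.25 (IV):
  [0→0.25]: (115.26+109.42)/2 × 0.25 = 28.085
  [0.25→1.25]: (109.42+88.87)/2 × 1 = 99.145
  [1.25→2.25]: (88.87+72.18)/2 × 1 = 80.525
  Sum = 207.755 mg/L·hr
IV tail: 72.18/0.208 = 347.019; AUC_iv,0→∞ = 207.755 + 347.019 = 554.774 mg/L·hr
Trapezoidal AUC_0→6 (rectal suppository):
  [0→2]: (0.00+48.51)/2 × 2 = 48.51
  [2→4]: (48.51+46.37)/2 × 2 = 94.88
  [4→6]: (46.37+34.85)/2 × 2 = 81.22
  Sum = 224.61 mg/L·hr
rectal suppository tail: 34.85/0.208 = 167.548; AUC_ev,0→∞ = 224.61 + 167.548 = 392.158 mg/L·hr
F = (AUC_ev/D_ev)/(AUC_iv/D_iv) = (392.158/50)/(554.774/50) = 7.84316/11.09548 = 0.7069

F = 0.71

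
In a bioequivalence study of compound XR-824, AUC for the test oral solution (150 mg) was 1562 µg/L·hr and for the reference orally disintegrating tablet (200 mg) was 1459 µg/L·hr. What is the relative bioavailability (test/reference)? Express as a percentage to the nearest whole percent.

F_rel = (AUC_test/D_test) / (AUC_ref/D_ref)
      = (1562/150) / (1459/200)
      = 10.4133 / 7.295 = 1.4275 = 142.75%

F_rel = 143%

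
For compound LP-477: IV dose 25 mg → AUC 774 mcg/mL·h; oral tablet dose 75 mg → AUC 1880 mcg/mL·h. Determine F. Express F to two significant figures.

F = 0.81

F = (AUC_ev / D_ev) / (AUC_iv / D_iv)
  = (1880/75) / (774/25)
  = 25.0667 / 30.96 = 0.8096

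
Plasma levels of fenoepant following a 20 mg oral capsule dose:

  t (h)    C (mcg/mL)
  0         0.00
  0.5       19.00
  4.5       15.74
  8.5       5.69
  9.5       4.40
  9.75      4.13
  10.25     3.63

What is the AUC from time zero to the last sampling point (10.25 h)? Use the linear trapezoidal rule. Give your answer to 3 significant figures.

Trapezoidal AUC_0→10.25:
  [0→0.5]: (0.00+19.00)/2 × 0.5 = 4.75
  [0.5→4.5]: (19.00+15.74)/2 × 4 = 69.48
  [4.5→8.5]: (15.74+5.69)/2 × 4 = 42.86
  [8.5→9.5]: (5.69+4.40)/2 × 1 = 5.045
  [9.5→9.75]: (4.40+4.13)/2 × 0.25 = 1.06625
  [9.75→10.25]: (4.13+3.63)/2 × 0.5 = 1.94
  Sum = 125.14125 mcg/mL·h

AUC = 125 mcg/mL·h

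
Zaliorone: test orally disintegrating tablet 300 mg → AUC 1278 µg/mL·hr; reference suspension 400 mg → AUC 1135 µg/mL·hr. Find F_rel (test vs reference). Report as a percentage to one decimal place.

F_rel = 150.1%

F_rel = (AUC_test/D_test) / (AUC_ref/D_ref)
      = (1278/300) / (1135/400)
      = 4.26 / 2.8375 = 1.5013 = 150.13%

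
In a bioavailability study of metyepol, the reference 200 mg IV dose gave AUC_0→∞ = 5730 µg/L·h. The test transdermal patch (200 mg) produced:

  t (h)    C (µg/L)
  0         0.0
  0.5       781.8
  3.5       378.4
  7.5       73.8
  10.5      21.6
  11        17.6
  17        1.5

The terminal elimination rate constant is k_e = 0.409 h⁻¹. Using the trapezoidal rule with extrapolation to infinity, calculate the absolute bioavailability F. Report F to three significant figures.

F = 0.533

Trapezoidal AUC_0→17 (transdermal patch):
  [0→0.5]: (0.0+781.8)/2 × 0.5 = 195.45
  [0.5→3.5]: (781.8+378.4)/2 × 3 = 1740.3
  [3.5→7.5]: (378.4+73.8)/2 × 4 = 904.4
  [7.5→10.5]: (73.8+21.6)/2 × 3 = 143.1
  [10.5→11]: (21.6+17.6)/2 × 0.5 = 9.8
  [11→17]: (17.6+1.5)/2 × 6 = 57.3
  Sum = 3050.35 µg/L·h
Tail: C_last/k_e = 1.5/0.409 = 3.667
AUC_0→∞ (transdermal patch) = 3050.35 + 3.667 = 3054.017 µg/L·h
F = (AUC_ev/D_ev)/(AUC_iv/D_iv) = (3054.017/200)/(5730/200) = 15.270085/28.65 = 0.5330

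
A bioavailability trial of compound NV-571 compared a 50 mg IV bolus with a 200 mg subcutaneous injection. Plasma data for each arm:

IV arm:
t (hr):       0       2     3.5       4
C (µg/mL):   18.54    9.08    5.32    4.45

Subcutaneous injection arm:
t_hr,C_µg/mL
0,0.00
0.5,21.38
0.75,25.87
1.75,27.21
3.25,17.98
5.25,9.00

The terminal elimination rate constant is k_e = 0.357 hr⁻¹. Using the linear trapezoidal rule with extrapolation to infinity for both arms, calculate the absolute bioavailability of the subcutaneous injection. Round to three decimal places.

F = 0.581

Trapezoidal AUC_0→4 (IV):
  [0→2]: (18.54+9.08)/2 × 2 = 27.62
  [2→3.5]: (9.08+5.32)/2 × 1.5 = 10.8
  [3.5→4]: (5.32+4.45)/2 × 0.5 = 2.4425
  Sum = 40.8625 µg/mL·hr
IV tail: 4.45/0.357 = 12.465; AUC_iv,0→∞ = 40.8625 + 12.465 = 53.3275 µg/mL·hr
Trapezoidal AUC_0→5.25 (subcutaneous injection):
  [0→0.5]: (0.00+21.38)/2 × 0.5 = 5.345
  [0.5→0.75]: (21.38+25.87)/2 × 0.25 = 5.90625
  [0.75→1.75]: (25.87+27.21)/2 × 1 = 26.54
  [1.75→3.25]: (27.21+17.98)/2 × 1.5 = 33.8925
  [3.25→5.25]: (17.98+9.00)/2 × 2 = 26.98
  Sum = 98.66375 µg/mL·hr
subcutaneous injection tail: 9.00/0.357 = 25.210; AUC_ev,0→∞ = 98.66375 + 25.210 = 123.87375 µg/mL·hr
F = (AUC_ev/D_ev)/(AUC_iv/D_iv) = (123.87375/200)/(53.3275/50) = 0.61936875/1.06655 = 0.5807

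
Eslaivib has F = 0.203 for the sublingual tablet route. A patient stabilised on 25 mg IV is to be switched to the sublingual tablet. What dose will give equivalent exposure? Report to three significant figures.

For equal systemic exposure: F × D_ev = D_iv
D_ev = D_iv / F = 25 / 0.203 = 123.153 mg

D_sublingual = 123 mg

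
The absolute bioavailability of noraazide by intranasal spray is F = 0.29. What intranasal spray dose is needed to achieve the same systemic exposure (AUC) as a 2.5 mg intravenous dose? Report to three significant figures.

D_intranasal = 8.62 mg

For equal systemic exposure: F × D_ev = D_iv
D_ev = D_iv / F = 2.5 / 0.29 = 8.62069 mg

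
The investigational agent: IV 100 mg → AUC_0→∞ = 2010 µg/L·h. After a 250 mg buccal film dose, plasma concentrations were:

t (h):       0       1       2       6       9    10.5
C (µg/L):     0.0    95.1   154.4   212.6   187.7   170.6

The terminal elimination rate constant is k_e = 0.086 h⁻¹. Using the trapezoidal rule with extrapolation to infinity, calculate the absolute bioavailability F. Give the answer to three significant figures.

F = 0.748

Trapezoidal AUC_0→10.5 (buccal film):
  [0→1]: (0.0+95.1)/2 × 1 = 47.55
  [1→2]: (95.1+154.4)/2 × 1 = 124.75
  [2→6]: (154.4+212.6)/2 × 4 = 734.0
  [6→9]: (212.6+187.7)/2 × 3 = 600.45
  [9→10.5]: (187.7+170.6)/2 × 1.5 = 268.725
  Sum = 1775.475 µg/L·h
Tail: C_last/k_e = 170.6/0.086 = 1983.721
AUC_0→∞ (buccal film) = 1775.475 + 1983.721 = 3759.196 µg/L·h
F = (AUC_ev/D_ev)/(AUC_iv/D_iv) = (3759.196/250)/(2010/100) = 15.036784/20.1 = 0.7481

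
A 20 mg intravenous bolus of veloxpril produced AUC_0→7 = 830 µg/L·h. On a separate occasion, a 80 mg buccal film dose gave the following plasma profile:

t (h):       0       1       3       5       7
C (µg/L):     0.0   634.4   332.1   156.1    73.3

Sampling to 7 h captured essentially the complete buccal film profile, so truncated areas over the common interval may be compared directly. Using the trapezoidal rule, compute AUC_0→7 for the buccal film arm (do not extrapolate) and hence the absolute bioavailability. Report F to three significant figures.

Trapezoidal AUC_0→7 (buccal film):
  [0→1]: (0.0+634.4)/2 × 1 = 317.2
  [1→3]: (634.4+332.1)/2 × 2 = 966.5
  [3→5]: (332.1+156.1)/2 × 2 = 488.2
  [5→7]: (156.1+73.3)/2 × 2 = 229.4
  Sum = 2001.3 µg/L·h
F = (AUC_ev/D_ev)/(AUC_iv/D_iv) = (2001.3/80)/(830/20) = 25.01625/41.5 = 0.6028

F = 0.603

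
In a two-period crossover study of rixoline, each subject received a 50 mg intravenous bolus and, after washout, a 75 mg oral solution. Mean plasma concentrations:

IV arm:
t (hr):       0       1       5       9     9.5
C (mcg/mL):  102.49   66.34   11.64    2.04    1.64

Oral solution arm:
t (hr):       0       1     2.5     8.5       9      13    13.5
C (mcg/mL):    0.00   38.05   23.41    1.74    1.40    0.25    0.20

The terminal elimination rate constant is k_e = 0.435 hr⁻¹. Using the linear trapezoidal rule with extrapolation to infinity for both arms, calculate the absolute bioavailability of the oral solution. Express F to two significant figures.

F = 0.36

Trapezoidal AUC_0→9.5 (IV):
  [0→1]: (102.49+66.34)/2 × 1 = 84.415
  [1→5]: (66.34+11.64)/2 × 4 = 155.96
  [5→9]: (11.64+2.04)/2 × 4 = 27.36
  [9→9.5]: (2.04+1.64)/2 × 0.5 = 0.92
  Sum = 268.655 mcg/mL·hr
IV tail: 1.64/0.435 = 3.770; AUC_iv,0→∞ = 268.655 + 3.770 = 272.425 mcg/mL·hr
Trapezoidal AUC_0→13.5 (oral solution):
  [0→1]: (0.00+38.05)/2 × 1 = 19.025
  [1→2.5]: (38.05+23.41)/2 × 1.5 = 46.095
  [2.5→8.5]: (23.41+1.74)/2 × 6 = 75.45
  [8.5→9]: (1.74+1.40)/2 × 0.5 = 0.785
  [9→13]: (1.40+0.25)/2 × 4 = 3.3
  [13→13.5]: (0.25+0.20)/2 × 0.5 = 0.1125
  Sum = 144.7675 mcg/mL·hr
oral solution tail: 0.20/0.435 = 0.460; AUC_ev,0→∞ = 144.7675 + 0.460 = 145.2275 mcg/mL·hr
F = (AUC_ev/D_ev)/(AUC_iv/D_iv) = (145.2275/75)/(272.425/50) = 1.93637/5.4485 = 0.3554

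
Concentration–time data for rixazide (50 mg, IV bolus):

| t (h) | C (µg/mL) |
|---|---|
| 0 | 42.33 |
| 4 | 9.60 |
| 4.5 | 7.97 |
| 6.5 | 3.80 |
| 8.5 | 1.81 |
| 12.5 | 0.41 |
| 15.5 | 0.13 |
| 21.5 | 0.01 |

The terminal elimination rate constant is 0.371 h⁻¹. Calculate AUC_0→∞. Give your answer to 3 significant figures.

AUC = 131 µg/mL·h

Trapezoidal AUC_0→21.5:
  [0→4]: (42.33+9.60)/2 × 4 = 103.86
  [4→4.5]: (9.60+7.97)/2 × 0.5 = 4.3925
  [4.5→6.5]: (7.97+3.80)/2 × 2 = 11.77
  [6.5→8.5]: (3.80+1.81)/2 × 2 = 5.61
  [8.5→12.5]: (1.81+0.41)/2 × 4 = 4.44
  [12.5→15.5]: (0.41+0.13)/2 × 3 = 0.81
  [15.5→21.5]: (0.13+0.01)/2 × 6 = 0.42
  Sum = 131.3025 µg/mL·h
Extrapolated tail: C_last / k_e = 0.01 / 0.371 = 0.027
AUC_0→∞ = 131.3025 + 0.027 = 131.3295 µg/mL·h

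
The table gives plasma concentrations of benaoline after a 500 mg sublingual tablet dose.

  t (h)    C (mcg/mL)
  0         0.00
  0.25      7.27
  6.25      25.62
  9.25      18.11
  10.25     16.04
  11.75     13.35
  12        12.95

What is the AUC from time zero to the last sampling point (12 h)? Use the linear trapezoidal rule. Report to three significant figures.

AUC = 208 mcg/mL·h

Trapezoidal AUC_0→12:
  [0→0.25]: (0.00+7.27)/2 × 0.25 = 0.90875
  [0.25→6.25]: (7.27+25.62)/2 × 6 = 98.67
  [6.25→9.25]: (25.62+18.11)/2 × 3 = 65.595
  [9.25→10.25]: (18.11+16.04)/2 × 1 = 17.075
  [10.25→11.75]: (16.04+13.35)/2 × 1.5 = 22.0425
  [11.75→12]: (13.35+12.95)/2 × 0.25 = 3.2875
  Sum = 207.57875 mcg/mL·h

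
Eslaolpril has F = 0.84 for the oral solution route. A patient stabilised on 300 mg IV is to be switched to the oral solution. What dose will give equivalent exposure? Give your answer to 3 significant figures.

D_oral = 357 mg

For equal systemic exposure: F × D_ev = D_iv
D_ev = D_iv / F = 300 / 0.84 = 357.143 mg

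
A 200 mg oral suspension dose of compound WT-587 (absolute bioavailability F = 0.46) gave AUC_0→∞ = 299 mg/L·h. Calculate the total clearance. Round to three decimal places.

CL = F × Dose / AUC_0→∞
   = 0.46 × 200 / 299 = 0.307692 L/h

CL = 0.308 L/h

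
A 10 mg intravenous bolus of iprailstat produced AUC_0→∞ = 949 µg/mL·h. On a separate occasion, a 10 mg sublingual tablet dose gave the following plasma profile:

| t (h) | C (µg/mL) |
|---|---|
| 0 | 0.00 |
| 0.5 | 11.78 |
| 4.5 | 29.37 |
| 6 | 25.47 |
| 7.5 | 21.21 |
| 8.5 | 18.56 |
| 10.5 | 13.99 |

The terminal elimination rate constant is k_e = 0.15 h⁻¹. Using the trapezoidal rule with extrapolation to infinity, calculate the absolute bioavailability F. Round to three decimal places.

Trapezoidal AUC_0→10.5 (sublingual tablet):
  [0→0.5]: (0.00+11.78)/2 × 0.5 = 2.945
  [0.5→4.5]: (11.78+29.37)/2 × 4 = 82.3
  [4.5→6]: (29.37+25.47)/2 × 1.5 = 41.13
  [6→7.5]: (25.47+21.21)/2 × 1.5 = 35.01
  [7.5→8.5]: (21.21+18.56)/2 × 1 = 19.885
  [8.5→10.5]: (18.56+13.99)/2 × 2 = 32.55
  Sum = 213.82 µg/mL·h
Tail: C_last/k_e = 13.99/0.15 = 93.267
AUC_0→∞ (sublingual tablet) = 213.82 + 93.267 = 307.087 µg/mL·h
F = (AUC_ev/D_ev)/(AUC_iv/D_iv) = (307.087/10)/(949/10) = 30.7087/94.9 = 0.3236

F = 0.324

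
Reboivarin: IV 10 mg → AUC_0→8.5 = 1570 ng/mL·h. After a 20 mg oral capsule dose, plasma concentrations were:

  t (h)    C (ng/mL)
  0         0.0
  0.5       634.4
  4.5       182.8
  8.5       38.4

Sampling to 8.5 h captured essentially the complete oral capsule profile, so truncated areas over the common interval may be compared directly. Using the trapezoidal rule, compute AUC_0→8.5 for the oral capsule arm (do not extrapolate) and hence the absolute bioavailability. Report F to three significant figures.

F = 0.712

Trapezoidal AUC_0→8.5 (oral capsule):
  [0→0.5]: (0.0+634.4)/2 × 0.5 = 158.6
  [0.5→4.5]: (634.4+182.8)/2 × 4 = 1634.4
  [4.5→8.5]: (182.8+38.4)/2 × 4 = 442.4
  Sum = 2235.4 ng/mL·h
F = (AUC_ev/D_ev)/(AUC_iv/D_iv) = (2235.4/20)/(1570/10) = 111.77/157 = 0.7119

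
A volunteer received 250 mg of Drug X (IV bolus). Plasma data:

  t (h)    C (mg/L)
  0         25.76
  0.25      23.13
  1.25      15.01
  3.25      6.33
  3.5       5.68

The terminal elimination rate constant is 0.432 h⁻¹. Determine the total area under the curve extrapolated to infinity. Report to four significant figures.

Trapezoidal AUC_0→3.5:
  [0→0.25]: (25.76+23.13)/2 × 0.25 = 6.11125
  [0.25→1.25]: (23.13+15.01)/2 × 1 = 19.07
  [1.25→3.25]: (15.01+6.33)/2 × 2 = 21.34
  [3.25→3.5]: (6.33+5.68)/2 × 0.25 = 1.50125
  Sum = 48.0225 mg/L·h
Extrapolated tail: C_last / k_e = 5.68 / 0.432 = 13.148
AUC_0→∞ = 48.0225 + 13.148 = 61.1705 mg/L·h

AUC = 61.17 mg/L·h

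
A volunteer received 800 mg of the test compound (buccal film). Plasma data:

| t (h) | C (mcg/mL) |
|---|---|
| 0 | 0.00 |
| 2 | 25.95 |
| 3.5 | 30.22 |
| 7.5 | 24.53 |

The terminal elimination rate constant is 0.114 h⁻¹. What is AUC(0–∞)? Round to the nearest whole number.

AUC = 393 mcg/mL·h

Trapezoidal AUC_0→7.5:
  [0→2]: (0.00+25.95)/2 × 2 = 25.95
  [2→3.5]: (25.95+30.22)/2 × 1.5 = 42.1275
  [3.5→7.5]: (30.22+24.53)/2 × 4 = 109.5
  Sum = 177.5775 mcg/mL·h
Extrapolated tail: C_last / k_e = 24.53 / 0.114 = 215.175
AUC_0→∞ = 177.5775 + 215.175 = 392.7525 mcg/mL·h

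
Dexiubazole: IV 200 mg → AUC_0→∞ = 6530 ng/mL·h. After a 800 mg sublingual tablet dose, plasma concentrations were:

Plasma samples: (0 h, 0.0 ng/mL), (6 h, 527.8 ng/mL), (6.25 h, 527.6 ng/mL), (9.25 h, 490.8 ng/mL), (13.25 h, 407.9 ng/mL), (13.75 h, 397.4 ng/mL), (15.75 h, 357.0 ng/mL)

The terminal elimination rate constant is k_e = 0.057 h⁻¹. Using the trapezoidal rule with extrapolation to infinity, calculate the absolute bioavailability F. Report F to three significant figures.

F = 0.469

Trapezoidal AUC_0→15.75 (sublingual tablet):
  [0→6]: (0.0+527.8)/2 × 6 = 1583.4
  [6→6.25]: (527.8+527.6)/2 × 0.25 = 131.925
  [6.25→9.25]: (527.6+490.8)/2 × 3 = 1527.6
  [9.25→13.25]: (490.8+407.9)/2 × 4 = 1797.4
  [13.25→13.75]: (407.9+397.4)/2 × 0.5 = 201.325
  [13.75→15.75]: (397.4+357.0)/2 × 2 = 754.4
  Sum = 5996.05 ng/mL·h
Tail: C_last/k_e = 357.0/0.057 = 6263.158
AUC_0→∞ (sublingual tablet) = 5996.05 + 6263.158 = 12259.208 ng/mL·h
F = (AUC_ev/D_ev)/(AUC_iv/D_iv) = (12259.208/800)/(6530/200) = 15.32401/32.65 = 0.4693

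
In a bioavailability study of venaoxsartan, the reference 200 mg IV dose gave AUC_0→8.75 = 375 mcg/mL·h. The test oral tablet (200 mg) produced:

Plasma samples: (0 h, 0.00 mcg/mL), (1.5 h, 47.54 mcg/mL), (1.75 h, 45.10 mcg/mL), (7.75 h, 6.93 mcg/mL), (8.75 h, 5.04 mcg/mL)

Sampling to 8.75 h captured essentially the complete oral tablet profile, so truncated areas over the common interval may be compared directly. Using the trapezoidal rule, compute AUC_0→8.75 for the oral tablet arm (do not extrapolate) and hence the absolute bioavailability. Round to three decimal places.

F = 0.558

Trapezoidal AUC_0→8.75 (oral tablet):
  [0→1.5]: (0.00+47.54)/2 × 1.5 = 35.655
  [1.5→1.75]: (47.54+45.10)/2 × 0.25 = 11.58
  [1.75→7.75]: (45.10+6.93)/2 × 6 = 156.09
  [7.75→8.75]: (6.93+5.04)/2 × 1 = 5.985
  Sum = 209.31 mcg/mL·h
F = (AUC_ev/D_ev)/(AUC_iv/D_iv) = (209.31/200)/(375/200) = 1.04655/1.875 = 0.5582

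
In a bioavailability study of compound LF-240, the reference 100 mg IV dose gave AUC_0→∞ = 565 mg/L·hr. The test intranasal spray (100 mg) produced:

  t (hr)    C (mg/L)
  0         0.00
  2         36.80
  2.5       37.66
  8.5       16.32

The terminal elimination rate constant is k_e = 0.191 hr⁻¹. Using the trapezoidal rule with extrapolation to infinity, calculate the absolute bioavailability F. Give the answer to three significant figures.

Trapezoidal AUC_0→8.5 (intranasal spray):
  [0→2]: (0.00+36.80)/2 × 2 = 36.8
  [2→2.5]: (36.80+37.66)/2 × 0.5 = 18.615
  [2.5→8.5]: (37.66+16.32)/2 × 6 = 161.94
  Sum = 217.355 mg/L·hr
Tail: C_last/k_e = 16.32/0.191 = 85.445
AUC_0→∞ (intranasal spray) = 217.355 + 85.445 = 302.8 mg/L·hr
F = (AUC_ev/D_ev)/(AUC_iv/D_iv) = (302.8/100)/(565/100) = 3.028/5.65 = 0.5359

F = 0.536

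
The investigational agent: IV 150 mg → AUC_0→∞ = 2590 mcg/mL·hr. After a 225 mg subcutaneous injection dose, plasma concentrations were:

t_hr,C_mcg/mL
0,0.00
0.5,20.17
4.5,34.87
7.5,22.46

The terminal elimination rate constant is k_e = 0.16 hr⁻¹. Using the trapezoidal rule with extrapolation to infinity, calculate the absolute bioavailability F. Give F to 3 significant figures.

F = 0.0879

Trapezoidal AUC_0→7.5 (subcutaneous injection):
  [0→0.5]: (0.00+20.17)/2 × 0.5 = 5.0425
  [0.5→4.5]: (20.17+34.87)/2 × 4 = 110.08
  [4.5→7.5]: (34.87+22.46)/2 × 3 = 85.995
  Sum = 201.1175 mcg/mL·hr
Tail: C_last/k_e = 22.46/0.16 = 140.375
AUC_0→∞ (subcutaneous injection) = 201.1175 + 140.375 = 341.4925 mcg/mL·hr
F = (AUC_ev/D_ev)/(AUC_iv/D_iv) = (341.4925/225)/(2590/150) = 1.51774/17.2667 = 0.0879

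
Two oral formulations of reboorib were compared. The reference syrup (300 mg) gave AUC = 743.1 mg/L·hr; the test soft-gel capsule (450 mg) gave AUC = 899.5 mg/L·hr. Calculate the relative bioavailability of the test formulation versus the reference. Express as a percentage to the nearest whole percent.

F_rel = (AUC_test/D_test) / (AUC_ref/D_ref)
      = (899.5/450) / (743.1/300)
      = 1.99889 / 2.477 = 0.8070 = 80.70%

F_rel = 81%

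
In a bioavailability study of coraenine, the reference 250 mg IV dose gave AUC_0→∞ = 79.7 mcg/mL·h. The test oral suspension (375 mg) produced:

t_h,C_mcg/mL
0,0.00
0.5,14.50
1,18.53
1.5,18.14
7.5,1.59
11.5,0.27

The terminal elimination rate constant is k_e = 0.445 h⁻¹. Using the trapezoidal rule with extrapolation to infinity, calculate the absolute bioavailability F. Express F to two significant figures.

Trapezoidal AUC_0→11.5 (oral suspension):
  [0→0.5]: (0.00+14.50)/2 × 0.5 = 3.625
  [0.5→1]: (14.50+18.53)/2 × 0.5 = 8.2575
  [1→1.5]: (18.53+18.14)/2 × 0.5 = 9.1675
  [1.5→7.5]: (18.14+1.59)/2 × 6 = 59.19
  [7.5→11.5]: (1.59+0.27)/2 × 4 = 3.72
  Sum = 83.96 mcg/mL·h
Tail: C_last/k_e = 0.27/0.445 = 0.607
AUC_0→∞ (oral suspension) = 83.96 + 0.607 = 84.567 mcg/mL·h
F = (AUC_ev/D_ev)/(AUC_iv/D_iv) = (84.567/375)/(79.7/250) = 0.225512/0.3188 = 0.7074

F = 0.71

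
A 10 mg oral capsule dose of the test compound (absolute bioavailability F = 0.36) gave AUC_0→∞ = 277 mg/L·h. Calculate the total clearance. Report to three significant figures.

CL = 0.0130 L/h

CL = F × Dose / AUC_0→∞
   = 0.36 × 10 / 277 = 0.0129964 L/h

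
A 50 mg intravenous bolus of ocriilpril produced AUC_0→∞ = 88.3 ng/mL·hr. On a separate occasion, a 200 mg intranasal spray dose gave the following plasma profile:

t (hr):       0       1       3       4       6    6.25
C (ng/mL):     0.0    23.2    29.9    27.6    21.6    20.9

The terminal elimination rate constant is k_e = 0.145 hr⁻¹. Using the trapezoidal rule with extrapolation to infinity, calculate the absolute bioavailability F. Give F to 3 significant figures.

F = 0.827

Trapezoidal AUC_0→6.25 (intranasal spray):
  [0→1]: (0.0+23.2)/2 × 1 = 11.6
  [1→3]: (23.2+29.9)/2 × 2 = 53.1
  [3→4]: (29.9+27.6)/2 × 1 = 28.75
  [4→6]: (27.6+21.6)/2 × 2 = 49.2
  [6→6.25]: (21.6+20.9)/2 × 0.25 = 5.3125
  Sum = 147.9625 ng/mL·hr
Tail: C_last/k_e = 20.9/0.145 = 144.138
AUC_0→∞ (intranasal spray) = 147.9625 + 144.138 = 292.1005 ng/mL·hr
F = (AUC_ev/D_ev)/(AUC_iv/D_iv) = (292.1005/200)/(88.3/50) = 1.4605025/1.766 = 0.8270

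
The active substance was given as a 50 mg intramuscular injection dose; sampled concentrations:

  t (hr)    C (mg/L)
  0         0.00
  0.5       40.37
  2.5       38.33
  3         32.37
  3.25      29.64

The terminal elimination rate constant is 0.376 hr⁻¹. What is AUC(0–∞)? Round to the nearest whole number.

AUC = 193 mg/L·hr

Trapezoidal AUC_0→3.25:
  [0→0.5]: (0.00+40.37)/2 × 0.5 = 10.0925
  [0.5→2.5]: (40.37+38.33)/2 × 2 = 78.7
  [2.5→3]: (38.33+32.37)/2 × 0.5 = 17.675
  [3→3.25]: (32.37+29.64)/2 × 0.25 = 7.75125
  Sum = 114.21875 mg/L·hr
Extrapolated tail: C_last / k_e = 29.64 / 0.376 = 78.830
AUC_0→∞ = 114.21875 + 78.830 = 193.04875 mg/L·hr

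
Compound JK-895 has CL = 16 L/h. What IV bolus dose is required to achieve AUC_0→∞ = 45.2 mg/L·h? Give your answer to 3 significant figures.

Dose_iv = CL × AUC_0→∞
     = 16 × 45.2 = 723.2 mg

Dose = 723 mg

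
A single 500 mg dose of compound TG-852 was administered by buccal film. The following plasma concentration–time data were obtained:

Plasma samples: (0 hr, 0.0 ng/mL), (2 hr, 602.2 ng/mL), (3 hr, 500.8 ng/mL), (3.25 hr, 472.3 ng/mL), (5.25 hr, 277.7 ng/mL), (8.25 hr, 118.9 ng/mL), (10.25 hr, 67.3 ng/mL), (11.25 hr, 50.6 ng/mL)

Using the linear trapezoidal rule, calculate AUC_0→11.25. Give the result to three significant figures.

Trapezoidal AUC_0→11.25:
  [0→2]: (0.0+602.2)/2 × 2 = 602.2
  [2→3]: (602.2+500.8)/2 × 1 = 551.5
  [3→3.25]: (500.8+472.3)/2 × 0.25 = 121.6375
  [3.25→5.25]: (472.3+277.7)/2 × 2 = 750.0
  [5.25→8.25]: (277.7+118.9)/2 × 3 = 594.9
  [8.25→10.25]: (118.9+67.3)/2 × 2 = 186.2
  [10.25→11.25]: (67.3+50.6)/2 × 1 = 58.95
  Sum = 2865.3875 ng/mL·hr

AUC = 2870 ng/mL·hr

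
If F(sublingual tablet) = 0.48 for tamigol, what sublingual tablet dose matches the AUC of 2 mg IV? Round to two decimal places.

D_sublingual = 4.17 mg

For equal systemic exposure: F × D_ev = D_iv
D_ev = D_iv / F = 2 / 0.48 = 4.16667 mg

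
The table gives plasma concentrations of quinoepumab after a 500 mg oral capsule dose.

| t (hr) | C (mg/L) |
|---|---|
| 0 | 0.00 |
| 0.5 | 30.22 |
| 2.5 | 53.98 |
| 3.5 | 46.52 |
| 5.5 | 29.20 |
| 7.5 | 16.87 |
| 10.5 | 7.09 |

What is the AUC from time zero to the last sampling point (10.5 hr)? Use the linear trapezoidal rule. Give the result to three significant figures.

Trapezoidal AUC_0→10.5:
  [0→0.5]: (0.00+30.22)/2 × 0.5 = 7.555
  [0.5→2.5]: (30.22+53.98)/2 × 2 = 84.2
  [2.5→3.5]: (53.98+46.52)/2 × 1 = 50.25
  [3.5→5.5]: (46.52+29.20)/2 × 2 = 75.72
  [5.5→7.5]: (29.20+16.87)/2 × 2 = 46.07
  [7.5→10.5]: (16.87+7.09)/2 × 3 = 35.94
  Sum = 299.735 mg/L·hr

AUC = 300 mg/L·hr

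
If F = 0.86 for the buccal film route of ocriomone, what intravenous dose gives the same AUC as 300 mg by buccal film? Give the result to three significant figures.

D_iv = 258 mg

Systemic exposure from an extravascular dose = F × D_ev, so the equivalent IV dose is F × D_ev.
D_iv = F × D_ev = 0.86 × 300 = 258 mg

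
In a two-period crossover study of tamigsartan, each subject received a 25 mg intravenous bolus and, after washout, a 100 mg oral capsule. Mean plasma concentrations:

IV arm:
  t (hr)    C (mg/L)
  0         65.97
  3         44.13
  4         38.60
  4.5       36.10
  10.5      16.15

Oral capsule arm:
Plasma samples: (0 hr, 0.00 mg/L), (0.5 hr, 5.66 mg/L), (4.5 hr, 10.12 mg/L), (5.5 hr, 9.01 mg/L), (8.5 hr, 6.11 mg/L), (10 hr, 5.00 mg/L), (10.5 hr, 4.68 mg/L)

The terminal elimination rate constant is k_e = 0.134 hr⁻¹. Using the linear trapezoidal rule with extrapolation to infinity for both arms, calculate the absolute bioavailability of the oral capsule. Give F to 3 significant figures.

F = 0.0552

Trapezoidal AUC_0→10.5 (IV):
  [0→3]: (65.97+44.13)/2 × 3 = 165.15
  [3→4]: (44.13+38.60)/2 × 1 = 41.365
  [4→4.5]: (38.60+36.10)/2 × 0.5 = 18.675
  [4.5→10.5]: (36.10+16.15)/2 × 6 = 156.75
  Sum = 381.94 mg/L·hr
IV tail: 16.15/0.134 = 120.522; AUC_iv,0→∞ = 381.94 + 120.522 = 502.462 mg/L·hr
Trapezoidal AUC_0→10.5 (oral capsule):
  [0→0.5]: (0.00+5.66)/2 × 0.5 = 1.415
  [0.5→4.5]: (5.66+10.12)/2 × 4 = 31.56
  [4.5→5.5]: (10.12+9.01)/2 × 1 = 9.565
  [5.5→8.5]: (9.01+6.11)/2 × 3 = 22.68
  [8.5→10]: (6.11+5.00)/2 × 1.5 = 8.3325
  [10→10.5]: (5.00+4.68)/2 × 0.5 = 2.42
  Sum = 75.9725 mg/L·hr
oral capsule tail: 4.68/0.134 = 34.925; AUC_ev,0→∞ = 75.9725 + 34.925 = 110.8975 mg/L·hr
F = (AUC_ev/D_ev)/(AUC_iv/D_iv) = (110.8975/100)/(502.462/25) = 1.108975/20.09848 = 0.0552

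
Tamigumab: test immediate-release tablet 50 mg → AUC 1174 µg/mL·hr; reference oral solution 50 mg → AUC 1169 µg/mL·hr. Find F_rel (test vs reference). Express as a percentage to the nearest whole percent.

F_rel = (AUC_test/D_test) / (AUC_ref/D_ref)
      = (1174/50) / (1169/50)
      = 23.48 / 23.38 = 1.0043 = 100.43%

F_rel = 100%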